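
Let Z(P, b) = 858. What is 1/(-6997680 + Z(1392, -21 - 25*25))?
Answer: -1/6996822 ≈ -1.4292e-7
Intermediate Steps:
1/(-6997680 + Z(1392, -21 - 25*25)) = 1/(-6997680 + 858) = 1/(-6996822) = -1/6996822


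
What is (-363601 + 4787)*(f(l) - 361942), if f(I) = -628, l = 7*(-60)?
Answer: 130095191980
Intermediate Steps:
l = -420
(-363601 + 4787)*(f(l) - 361942) = (-363601 + 4787)*(-628 - 361942) = -358814*(-362570) = 130095191980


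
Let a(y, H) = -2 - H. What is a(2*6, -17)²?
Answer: 225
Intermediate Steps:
a(2*6, -17)² = (-2 - 1*(-17))² = (-2 + 17)² = 15² = 225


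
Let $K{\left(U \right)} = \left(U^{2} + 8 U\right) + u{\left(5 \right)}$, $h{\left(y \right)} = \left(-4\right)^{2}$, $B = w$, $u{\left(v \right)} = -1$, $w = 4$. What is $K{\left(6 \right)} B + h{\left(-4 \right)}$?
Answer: $348$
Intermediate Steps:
$B = 4$
$h{\left(y \right)} = 16$
$K{\left(U \right)} = -1 + U^{2} + 8 U$ ($K{\left(U \right)} = \left(U^{2} + 8 U\right) - 1 = -1 + U^{2} + 8 U$)
$K{\left(6 \right)} B + h{\left(-4 \right)} = \left(-1 + 6^{2} + 8 \cdot 6\right) 4 + 16 = \left(-1 + 36 + 48\right) 4 + 16 = 83 \cdot 4 + 16 = 332 + 16 = 348$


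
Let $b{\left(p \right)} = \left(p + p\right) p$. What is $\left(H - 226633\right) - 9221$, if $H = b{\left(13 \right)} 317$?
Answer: $-128708$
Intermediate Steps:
$b{\left(p \right)} = 2 p^{2}$ ($b{\left(p \right)} = 2 p p = 2 p^{2}$)
$H = 107146$ ($H = 2 \cdot 13^{2} \cdot 317 = 2 \cdot 169 \cdot 317 = 338 \cdot 317 = 107146$)
$\left(H - 226633\right) - 9221 = \left(107146 - 226633\right) - 9221 = -119487 - 9221 = -128708$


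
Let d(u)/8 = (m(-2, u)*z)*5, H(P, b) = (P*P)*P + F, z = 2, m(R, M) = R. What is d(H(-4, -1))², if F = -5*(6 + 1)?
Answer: 25600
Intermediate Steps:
F = -35 (F = -5*7 = -35)
H(P, b) = -35 + P³ (H(P, b) = (P*P)*P - 35 = P²*P - 35 = P³ - 35 = -35 + P³)
d(u) = -160 (d(u) = 8*(-2*2*5) = 8*(-4*5) = 8*(-20) = -160)
d(H(-4, -1))² = (-160)² = 25600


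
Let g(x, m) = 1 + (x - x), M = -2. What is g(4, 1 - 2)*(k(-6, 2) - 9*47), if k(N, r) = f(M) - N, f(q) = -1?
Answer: -418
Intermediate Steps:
k(N, r) = -1 - N
g(x, m) = 1 (g(x, m) = 1 + 0 = 1)
g(4, 1 - 2)*(k(-6, 2) - 9*47) = 1*((-1 - 1*(-6)) - 9*47) = 1*((-1 + 6) - 423) = 1*(5 - 423) = 1*(-418) = -418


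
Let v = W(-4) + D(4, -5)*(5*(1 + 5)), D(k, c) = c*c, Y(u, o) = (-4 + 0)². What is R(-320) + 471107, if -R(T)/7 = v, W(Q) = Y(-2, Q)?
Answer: 465745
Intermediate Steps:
Y(u, o) = 16 (Y(u, o) = (-4)² = 16)
D(k, c) = c²
W(Q) = 16
v = 766 (v = 16 + (-5)²*(5*(1 + 5)) = 16 + 25*(5*6) = 16 + 25*30 = 16 + 750 = 766)
R(T) = -5362 (R(T) = -7*766 = -5362)
R(-320) + 471107 = -5362 + 471107 = 465745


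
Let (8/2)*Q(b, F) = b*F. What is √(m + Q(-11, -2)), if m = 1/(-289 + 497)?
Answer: √14885/52 ≈ 2.3462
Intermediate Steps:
Q(b, F) = F*b/4 (Q(b, F) = (b*F)/4 = (F*b)/4 = F*b/4)
m = 1/208 ≈ 0.0048077
√(m + Q(-11, -2)) = √(1/208 + (¼)*(-2)*(-11)) = √(1/208 + 11/2) = √(1145/208) = √14885/52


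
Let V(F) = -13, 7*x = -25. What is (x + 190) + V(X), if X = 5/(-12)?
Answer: 1214/7 ≈ 173.43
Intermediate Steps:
x = -25/7 (x = (⅐)*(-25) = -25/7 ≈ -3.5714)
X = -5/12 (X = 5*(-1/12) = -5/12 ≈ -0.41667)
(x + 190) + V(X) = (-25/7 + 190) - 13 = 1305/7 - 13 = 1214/7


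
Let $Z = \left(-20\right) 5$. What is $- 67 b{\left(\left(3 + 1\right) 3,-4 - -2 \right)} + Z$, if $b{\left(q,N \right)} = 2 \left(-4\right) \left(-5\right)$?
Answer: $-2780$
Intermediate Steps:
$b{\left(q,N \right)} = 40$ ($b{\left(q,N \right)} = \left(-8\right) \left(-5\right) = 40$)
$Z = -100$
$- 67 b{\left(\left(3 + 1\right) 3,-4 - -2 \right)} + Z = \left(-67\right) 40 - 100 = -2680 - 100 = -2780$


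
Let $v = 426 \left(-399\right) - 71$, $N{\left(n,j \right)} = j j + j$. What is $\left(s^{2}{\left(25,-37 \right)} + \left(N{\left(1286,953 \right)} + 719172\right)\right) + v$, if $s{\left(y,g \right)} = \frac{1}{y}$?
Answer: $\frac{911430626}{625} \approx 1.4583 \cdot 10^{6}$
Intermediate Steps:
$N{\left(n,j \right)} = j + j^{2}$ ($N{\left(n,j \right)} = j^{2} + j = j + j^{2}$)
$v = -170045$ ($v = -169974 - 71 = -170045$)
$\left(s^{2}{\left(25,-37 \right)} + \left(N{\left(1286,953 \right)} + 719172\right)\right) + v = \left(\left(\frac{1}{25}\right)^{2} + \left(953 \left(1 + 953\right) + 719172\right)\right) - 170045 = \left(\left(\frac{1}{25}\right)^{2} + \left(953 \cdot 954 + 719172\right)\right) - 170045 = \left(\frac{1}{625} + \left(909162 + 719172\right)\right) - 170045 = \left(\frac{1}{625} + 1628334\right) - 170045 = \frac{1017708751}{625} - 170045 = \frac{911430626}{625}$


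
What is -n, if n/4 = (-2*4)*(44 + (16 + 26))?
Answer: 2752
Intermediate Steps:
n = -2752 (n = 4*((-2*4)*(44 + (16 + 26))) = 4*(-8*(44 + 42)) = 4*(-8*86) = 4*(-688) = -2752)
-n = -1*(-2752) = 2752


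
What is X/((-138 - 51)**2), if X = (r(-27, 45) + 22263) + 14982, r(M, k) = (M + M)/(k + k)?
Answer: 62074/59535 ≈ 1.0426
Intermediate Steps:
r(M, k) = M/k (r(M, k) = (2*M)/((2*k)) = (2*M)*(1/(2*k)) = M/k)
X = 186222/5 (X = (-27/45 + 22263) + 14982 = (-27*1/45 + 22263) + 14982 = (-3/5 + 22263) + 14982 = 111312/5 + 14982 = 186222/5 ≈ 37244.)
X/((-138 - 51)**2) = 186222/(5*((-138 - 51)**2)) = 186222/(5*((-189)**2)) = (186222/5)/35721 = (186222/5)*(1/35721) = 62074/59535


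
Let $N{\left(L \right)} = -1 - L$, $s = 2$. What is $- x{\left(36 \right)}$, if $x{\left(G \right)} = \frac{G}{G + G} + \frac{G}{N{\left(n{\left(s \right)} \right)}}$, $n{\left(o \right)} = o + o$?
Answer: $\frac{67}{10} \approx 6.7$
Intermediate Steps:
$n{\left(o \right)} = 2 o$
$x{\left(G \right)} = \frac{1}{2} - \frac{G}{5}$ ($x{\left(G \right)} = \frac{G}{G + G} + \frac{G}{-1 - 2 \cdot 2} = \frac{G}{2 G} + \frac{G}{-1 - 4} = G \frac{1}{2 G} + \frac{G}{-1 - 4} = \frac{1}{2} + \frac{G}{-5} = \frac{1}{2} + G \left(- \frac{1}{5}\right) = \frac{1}{2} - \frac{G}{5}$)
$- x{\left(36 \right)} = - (\frac{1}{2} - \frac{36}{5}) = \left(-1\right) \left(- \frac{67}{10}\right) = \frac{67}{10}$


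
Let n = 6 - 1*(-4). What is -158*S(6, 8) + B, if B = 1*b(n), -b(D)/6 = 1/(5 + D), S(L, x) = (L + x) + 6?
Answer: -15802/5 ≈ -3160.4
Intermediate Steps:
n = 10 (n = 6 + 4 = 10)
S(L, x) = 6 + L + x
b(D) = -6/(5 + D)
B = -⅖ (B = 1*(-6/(5 + 10)) = 1*(-6/15) = 1*(-6*1/15) = 1*(-⅖) = -⅖ ≈ -0.40000)
-158*S(6, 8) + B = -158*(6 + 6 + 8) - ⅖ = -158*20 - ⅖ = -3160 - ⅖ = -15802/5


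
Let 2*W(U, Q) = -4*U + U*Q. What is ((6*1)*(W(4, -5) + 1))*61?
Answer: -6222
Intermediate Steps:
W(U, Q) = -2*U + Q*U/2 (W(U, Q) = (-4*U + U*Q)/2 = (-4*U + Q*U)/2 = -2*U + Q*U/2)
((6*1)*(W(4, -5) + 1))*61 = ((6*1)*((1/2)*4*(-4 - 5) + 1))*61 = (6*((1/2)*4*(-9) + 1))*61 = (6*(-18 + 1))*61 = (6*(-17))*61 = -102*61 = -6222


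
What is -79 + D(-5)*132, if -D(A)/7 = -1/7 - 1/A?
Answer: -659/5 ≈ -131.80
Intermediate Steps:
D(A) = 1 + 7/A (D(A) = -7*(-1/7 - 1/A) = -7*(-1*⅐ - 1/A) = -7*(-⅐ - 1/A) = 1 + 7/A)
-79 + D(-5)*132 = -79 + ((7 - 5)/(-5))*132 = -79 - ⅕*2*132 = -79 - ⅖*132 = -79 - 264/5 = -659/5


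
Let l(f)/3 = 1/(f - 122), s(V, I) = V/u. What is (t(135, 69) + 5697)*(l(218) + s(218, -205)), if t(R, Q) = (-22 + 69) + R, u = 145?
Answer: 41864359/4640 ≈ 9022.5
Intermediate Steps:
t(R, Q) = 47 + R
s(V, I) = V/145
l(f) = 3/(-122 + f) (l(f) = 3/(f - 122) = 3/(-122 + f))
(t(135, 69) + 5697)*(l(218) + s(218, -205)) = ((47 + 135) + 5697)*(3/(-122 + 218) + (1/145)*218) = (182 + 5697)*(3/96 + 218/145) = 5879*(3*(1/96) + 218/145) = 5879*(1/32 + 218/145) = 5879*(7121/4640) = 41864359/4640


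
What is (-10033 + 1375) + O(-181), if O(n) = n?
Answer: -8839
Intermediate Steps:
(-10033 + 1375) + O(-181) = (-10033 + 1375) - 181 = -8658 - 181 = -8839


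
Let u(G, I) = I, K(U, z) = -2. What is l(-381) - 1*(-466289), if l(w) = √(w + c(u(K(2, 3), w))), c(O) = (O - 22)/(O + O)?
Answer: 466289 + I*√220918278/762 ≈ 4.6629e+5 + 19.506*I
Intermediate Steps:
c(O) = (-22 + O)/(2*O) (c(O) = (-22 + O)/((2*O)) = (-22 + O)*(1/(2*O)) = (-22 + O)/(2*O))
l(w) = √(w + (-22 + w)/(2*w))
l(-381) - 1*(-466289) = √(2 - 44/(-381) + 4*(-381))/2 - 1*(-466289) = √(2 - 44*(-1/381) - 1524)/2 + 466289 = √(2 + 44/381 - 1524)/2 + 466289 = √(-579838/381)/2 + 466289 = (I*√220918278/381)/2 + 466289 = I*√220918278/762 + 466289 = 466289 + I*√220918278/762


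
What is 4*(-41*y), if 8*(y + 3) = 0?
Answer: 492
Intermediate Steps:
y = -3 (y = -3 + (⅛)*0 = -3 + 0 = -3)
4*(-41*y) = 4*(-41*(-3)) = 4*123 = 492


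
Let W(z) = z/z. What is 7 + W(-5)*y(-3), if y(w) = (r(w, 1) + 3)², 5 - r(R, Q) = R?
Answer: 128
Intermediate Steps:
W(z) = 1
r(R, Q) = 5 - R
y(w) = (8 - w)² (y(w) = ((5 - w) + 3)² = (8 - w)²)
7 + W(-5)*y(-3) = 7 + 1*(-8 - 3)² = 7 + 1*(-11)² = 7 + 1*121 = 7 + 121 = 128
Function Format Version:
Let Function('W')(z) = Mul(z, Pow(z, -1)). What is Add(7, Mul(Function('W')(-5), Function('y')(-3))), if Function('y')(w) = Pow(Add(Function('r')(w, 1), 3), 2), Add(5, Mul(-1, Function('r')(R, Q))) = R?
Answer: 128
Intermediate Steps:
Function('W')(z) = 1
Function('r')(R, Q) = Add(5, Mul(-1, R))
Function('y')(w) = Pow(Add(8, Mul(-1, w)), 2) (Function('y')(w) = Pow(Add(Add(5, Mul(-1, w)), 3), 2) = Pow(Add(8, Mul(-1, w)), 2))
Add(7, Mul(Function('W')(-5), Function('y')(-3))) = Add(7, Mul(1, Pow(Add(-8, -3), 2))) = Add(7, Mul(1, Pow(-11, 2))) = Add(7, Mul(1, 121)) = Add(7, 121) = 128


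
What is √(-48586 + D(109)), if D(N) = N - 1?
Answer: I*√48478 ≈ 220.18*I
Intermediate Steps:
D(N) = -1 + N
√(-48586 + D(109)) = √(-48586 + (-1 + 109)) = √(-48586 + 108) = √(-48478) = I*√48478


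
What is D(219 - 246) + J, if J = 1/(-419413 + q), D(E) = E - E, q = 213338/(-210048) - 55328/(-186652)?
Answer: -4900734912/2055435456450235 ≈ -2.3843e-6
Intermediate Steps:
q = -3524803579/4900734912 (q = 213338*(-1/210048) - 55328*(-1/186652) = -106669/105024 + 13832/46663 = -3524803579/4900734912 ≈ -0.71924)
D(E) = 0
J = -4900734912/2055435456450235 (J = 1/(-419413 - 3524803579/4900734912) = 1/(-2055435456450235/4900734912) = -4900734912/2055435456450235 ≈ -2.3843e-6)
D(219 - 246) + J = 0 - 4900734912/2055435456450235 = -4900734912/2055435456450235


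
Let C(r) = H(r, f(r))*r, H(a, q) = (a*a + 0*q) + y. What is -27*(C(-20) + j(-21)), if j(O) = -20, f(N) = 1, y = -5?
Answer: 213840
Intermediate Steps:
H(a, q) = -5 + a**2 (H(a, q) = (a*a + 0*q) - 5 = (a**2 + 0) - 5 = a**2 - 5 = -5 + a**2)
C(r) = r*(-5 + r**2) (C(r) = (-5 + r**2)*r = r*(-5 + r**2))
-27*(C(-20) + j(-21)) = -27*(-20*(-5 + (-20)**2) - 20) = -27*(-20*(-5 + 400) - 20) = -27*(-20*395 - 20) = -27*(-7900 - 20) = -27*(-7920) = 213840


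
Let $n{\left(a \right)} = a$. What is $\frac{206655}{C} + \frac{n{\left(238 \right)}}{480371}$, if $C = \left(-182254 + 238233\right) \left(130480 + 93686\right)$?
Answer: $\frac{1028611711779}{2009326004352898} \approx 0.00051192$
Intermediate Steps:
$C = 12548588514$ ($C = 55979 \cdot 224166 = 12548588514$)
$\frac{206655}{C} + \frac{n{\left(238 \right)}}{480371} = \frac{206655}{12548588514} + \frac{238}{480371} = 206655 \cdot \frac{1}{12548588514} + 238 \cdot \frac{1}{480371} = \frac{68885}{4182862838} + \frac{238}{480371} = \frac{1028611711779}{2009326004352898}$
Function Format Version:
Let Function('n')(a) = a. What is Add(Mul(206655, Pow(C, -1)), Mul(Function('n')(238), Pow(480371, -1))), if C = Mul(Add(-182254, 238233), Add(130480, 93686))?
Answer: Rational(1028611711779, 2009326004352898) ≈ 0.00051192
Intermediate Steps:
C = 12548588514 (C = Mul(55979, 224166) = 12548588514)
Add(Mul(206655, Pow(C, -1)), Mul(Function('n')(238), Pow(480371, -1))) = Add(Mul(206655, Pow(12548588514, -1)), Mul(238, Pow(480371, -1))) = Add(Mul(206655, Rational(1, 12548588514)), Mul(238, Rational(1, 480371))) = Add(Rational(68885, 4182862838), Rational(238, 480371)) = Rational(1028611711779, 2009326004352898)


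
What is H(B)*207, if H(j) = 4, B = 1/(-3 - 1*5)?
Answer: 828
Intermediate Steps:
B = -⅛ (B = 1/(-3 - 5) = 1/(-8) = -⅛ ≈ -0.12500)
H(B)*207 = 4*207 = 828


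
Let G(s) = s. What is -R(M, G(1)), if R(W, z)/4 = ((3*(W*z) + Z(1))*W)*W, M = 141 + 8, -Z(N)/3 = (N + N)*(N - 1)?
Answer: -39695388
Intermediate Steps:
Z(N) = -6*N*(-1 + N) (Z(N) = -3*(N + N)*(N - 1) = -3*2*N*(-1 + N) = -6*N*(-1 + N))
M = 149
R(W, z) = 12*z*W³ (R(W, z) = 4*(((3*(W*z) + 6*1*(1 - 1*1))*W)*W) = 4*(((3*W*z + 6*1*(1 - 1))*W)*W) = 4*(((3*W*z + 6*1*0)*W)*W) = 4*(((3*W*z + 0)*W)*W) = 4*(((3*W*z)*W)*W) = 4*((3*z*W²)*W) = 4*(3*z*W³) = 12*z*W³)
-R(M, G(1)) = -12*149³ = -12*3307949 = -1*39695388 = -39695388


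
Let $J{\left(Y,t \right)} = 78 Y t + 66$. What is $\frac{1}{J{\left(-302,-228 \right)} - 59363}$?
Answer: $\frac{1}{5311471} \approx 1.8827 \cdot 10^{-7}$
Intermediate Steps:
$J{\left(Y,t \right)} = 66 + 78 Y t$ ($J{\left(Y,t \right)} = 78 Y t + 66 = 66 + 78 Y t$)
$\frac{1}{J{\left(-302,-228 \right)} - 59363} = \frac{1}{\left(66 + 78 \left(-302\right) \left(-228\right)\right) - 59363} = \frac{1}{\left(66 + 5370768\right) - 59363} = \frac{1}{5370834 - 59363} = \frac{1}{5311471}$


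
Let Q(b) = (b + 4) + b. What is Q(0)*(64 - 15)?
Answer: 196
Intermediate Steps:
Q(b) = 4 + 2*b (Q(b) = (4 + b) + b = 4 + 2*b)
Q(0)*(64 - 15) = (4 + 2*0)*(64 - 15) = (4 + 0)*49 = 4*49 = 196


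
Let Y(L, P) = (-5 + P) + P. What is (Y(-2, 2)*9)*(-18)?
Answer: 162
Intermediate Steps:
Y(L, P) = -5 + 2*P
(Y(-2, 2)*9)*(-18) = ((-5 + 2*2)*9)*(-18) = ((-5 + 4)*9)*(-18) = -1*9*(-18) = -9*(-18) = 162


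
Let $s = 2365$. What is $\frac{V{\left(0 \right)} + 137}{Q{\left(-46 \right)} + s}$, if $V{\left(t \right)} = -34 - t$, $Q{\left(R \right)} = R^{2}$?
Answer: $\frac{103}{4481} \approx 0.022986$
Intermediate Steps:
$\frac{V{\left(0 \right)} + 137}{Q{\left(-46 \right)} + s} = \frac{\left(-34 - 0\right) + 137}{\left(-46\right)^{2} + 2365} = \frac{\left(-34 + 0\right) + 137}{2116 + 2365} = \frac{-34 + 137}{4481} = 103 \cdot \frac{1}{4481} = \frac{103}{4481}$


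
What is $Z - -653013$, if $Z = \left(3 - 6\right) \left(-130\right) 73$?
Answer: $681483$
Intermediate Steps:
$Z = 28470$ ($Z = \left(3 - 6\right) \left(-130\right) 73 = \left(-3\right) \left(-130\right) 73 = 390 \cdot 73 = 28470$)
$Z - -653013 = 28470 - -653013 = 28470 + 653013 = 681483$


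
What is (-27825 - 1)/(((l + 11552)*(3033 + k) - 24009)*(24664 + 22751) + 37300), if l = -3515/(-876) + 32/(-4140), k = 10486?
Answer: -560638248/149222129622371081 ≈ -3.7571e-9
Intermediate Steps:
l = 1210339/302220 (l = -3515*(-1/876) + 32*(-1/4140) = 3515/876 - 8/1035 = 1210339/302220 ≈ 4.0048)
(-27825 - 1)/(((l + 11552)*(3033 + k) - 24009)*(24664 + 22751) + 37300) = (-27825 - 1)/(((1210339/302220 + 11552)*(3033 + 10486) - 24009)*(24664 + 22751) + 37300) = -27826/(((3492455779/302220)*13519 - 24009)*47415 + 37300) = -27826/((47214509676301/302220 - 24009)*47415 + 37300) = -27826/((47207253676321/302220)*47415 + 37300) = -27826/(149222128870850681/20148 + 37300) = -27826/149222129622371081/20148 = -27826*20148/149222129622371081 = -560638248/149222129622371081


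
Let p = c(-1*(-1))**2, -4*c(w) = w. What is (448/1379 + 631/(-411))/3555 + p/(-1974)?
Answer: -1127721479/3030355147680 ≈ -0.00037214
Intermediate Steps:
c(w) = -w/4
p = 1/16 (p = (-(-1)*(-1)/4)**2 = (-1/4*1)**2 = (-1/4)**2 = 1/16 ≈ 0.062500)
(448/1379 + 631/(-411))/3555 + p/(-1974) = (448/1379 + 631/(-411))/3555 + (1/16)/(-1974) = (448*(1/1379) + 631*(-1/411))*(1/3555) + (1/16)*(-1/1974) = (64/197 - 631/411)*(1/3555) - 1/31584 = -98003/80967*1/3555 - 1/31584 = -98003/287837685 - 1/31584 = -1127721479/3030355147680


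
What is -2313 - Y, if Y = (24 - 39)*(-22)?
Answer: -2643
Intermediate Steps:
Y = 330 (Y = -15*(-22) = 330)
-2313 - Y = -2313 - 1*330 = -2313 - 330 = -2643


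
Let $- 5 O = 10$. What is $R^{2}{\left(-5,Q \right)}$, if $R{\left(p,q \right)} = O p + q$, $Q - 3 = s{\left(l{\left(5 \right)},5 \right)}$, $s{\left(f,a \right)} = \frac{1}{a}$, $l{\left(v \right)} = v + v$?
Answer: $\frac{4356}{25} \approx 174.24$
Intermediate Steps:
$l{\left(v \right)} = 2 v$
$O = -2$ ($O = \left(- \frac{1}{5}\right) 10 = -2$)
$Q = \frac{16}{5}$ ($Q = 3 + \frac{1}{5} = \frac{16}{5} \approx 3.2$)
$R{\left(p,q \right)} = q - 2 p$ ($R{\left(p,q \right)} = - 2 p + q = q - 2 p$)
$R^{2}{\left(-5,Q \right)} = \left(\frac{16}{5} - -10\right)^{2} = \left(\frac{16}{5} + 10\right)^{2} = \left(\frac{66}{5}\right)^{2} = \frac{4356}{25}$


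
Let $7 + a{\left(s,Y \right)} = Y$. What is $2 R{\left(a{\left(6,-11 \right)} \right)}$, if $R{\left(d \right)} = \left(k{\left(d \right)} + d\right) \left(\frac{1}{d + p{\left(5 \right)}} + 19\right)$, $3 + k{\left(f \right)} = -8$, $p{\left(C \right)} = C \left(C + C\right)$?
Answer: $- \frac{17661}{16} \approx -1103.8$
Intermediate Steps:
$p{\left(C \right)} = 2 C^{2}$ ($p{\left(C \right)} = C 2 C = 2 C^{2}$)
$k{\left(f \right)} = -11$ ($k{\left(f \right)} = -3 - 8 = -11$)
$a{\left(s,Y \right)} = -7 + Y$
$R{\left(d \right)} = \left(-11 + d\right) \left(19 + \frac{1}{50 + d}\right)$ ($R{\left(d \right)} = \left(-11 + d\right) \left(\frac{1}{d + 2 \cdot 5^{2}} + 19\right) = \left(-11 + d\right) \left(\frac{1}{d + 2 \cdot 25} + 19\right) = \left(-11 + d\right) \left(\frac{1}{d + 50} + 19\right) = \left(-11 + d\right) \left(\frac{1}{50 + d} + 19\right) = \left(-11 + d\right) \left(19 + \frac{1}{50 + d}\right)$)
$2 R{\left(a{\left(6,-11 \right)} \right)} = 2 \frac{-10461 + 19 \left(-7 - 11\right)^{2} + 742 \left(-7 - 11\right)}{50 - 18} = 2 \frac{-10461 + 19 \left(-18\right)^{2} + 742 \left(-18\right)}{50 - 18} = 2 \frac{-10461 + 19 \cdot 324 - 13356}{32} = 2 \frac{-10461 + 6156 - 13356}{32} = 2 \cdot \frac{1}{32} \left(-17661\right) = 2 \left(- \frac{17661}{32}\right) = - \frac{17661}{16}$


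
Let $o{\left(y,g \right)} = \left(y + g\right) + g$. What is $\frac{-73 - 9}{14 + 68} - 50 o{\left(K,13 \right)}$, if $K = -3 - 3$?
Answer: $-1001$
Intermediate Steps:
$K = -6$ ($K = -3 - 3 = -6$)
$o{\left(y,g \right)} = y + 2 g$ ($o{\left(y,g \right)} = \left(g + y\right) + g = y + 2 g$)
$\frac{-73 - 9}{14 + 68} - 50 o{\left(K,13 \right)} = \frac{-73 - 9}{14 + 68} - 50 \left(-6 + 2 \cdot 13\right) = - \frac{82}{82} - 50 \left(-6 + 26\right) = \left(-82\right) \frac{1}{82} - 1000 = -1 - 1000 = -1001$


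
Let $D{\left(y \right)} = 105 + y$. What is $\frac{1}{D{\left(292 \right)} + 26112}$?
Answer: $\frac{1}{26509} \approx 3.7723 \cdot 10^{-5}$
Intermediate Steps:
$\frac{1}{D{\left(292 \right)} + 26112} = \frac{1}{\left(105 + 292\right) + 26112} = \frac{1}{397 + 26112} = \frac{1}{26509}$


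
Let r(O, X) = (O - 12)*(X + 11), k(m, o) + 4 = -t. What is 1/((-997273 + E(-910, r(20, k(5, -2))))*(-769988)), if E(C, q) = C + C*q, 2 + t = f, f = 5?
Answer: 1/791010982364 ≈ 1.2642e-12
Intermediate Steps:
t = 3 (t = -2 + 5 = 3)
k(m, o) = -7 (k(m, o) = -4 - 1*3 = -4 - 3 = -7)
r(O, X) = (-12 + O)*(11 + X)
1/((-997273 + E(-910, r(20, k(5, -2))))*(-769988)) = 1/(-997273 - 910*(1 + (-132 - 12*(-7) + 11*20 + 20*(-7)))*(-769988)) = -1/769988/(-997273 - 910*(1 + (-132 + 84 + 220 - 140))) = -1/769988/(-997273 - 910*(1 + 32)) = -1/769988/(-997273 - 910*33) = -1/769988/(-997273 - 30030) = -1/769988/(-1027303) = -1/1027303*(-1/769988) = 1/791010982364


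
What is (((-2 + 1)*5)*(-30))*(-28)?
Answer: -4200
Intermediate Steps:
(((-2 + 1)*5)*(-30))*(-28) = (-1*5*(-30))*(-28) = -5*(-30)*(-28) = 150*(-28) = -4200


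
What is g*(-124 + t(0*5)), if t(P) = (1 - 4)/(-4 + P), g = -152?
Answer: 18734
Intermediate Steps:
t(P) = -3/(-4 + P)
g*(-124 + t(0*5)) = -152*(-124 - 3/(-4 + 0*5)) = -152*(-124 - 3/(-4 + 0)) = -152*(-124 - 3/(-4)) = -152*(-124 - 3*(-1/4)) = -152*(-124 + 3/4) = -152*(-493/4) = 18734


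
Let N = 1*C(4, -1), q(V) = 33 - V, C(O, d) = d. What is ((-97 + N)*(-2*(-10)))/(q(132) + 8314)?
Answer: -392/1643 ≈ -0.23859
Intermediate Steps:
N = -1 (N = 1*(-1) = -1)
((-97 + N)*(-2*(-10)))/(q(132) + 8314) = ((-97 - 1)*(-2*(-10)))/((33 - 1*132) + 8314) = (-98*20)/((33 - 132) + 8314) = -1960/(-99 + 8314) = -1960/8215 = -1960*1/8215 = -392/1643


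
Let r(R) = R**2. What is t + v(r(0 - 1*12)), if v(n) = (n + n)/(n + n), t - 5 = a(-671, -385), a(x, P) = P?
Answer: -379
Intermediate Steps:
t = -380 (t = 5 - 385 = -380)
v(n) = 1 (v(n) = (2*n)/((2*n)) = (2*n)*(1/(2*n)) = 1)
t + v(r(0 - 1*12)) = -380 + 1 = -379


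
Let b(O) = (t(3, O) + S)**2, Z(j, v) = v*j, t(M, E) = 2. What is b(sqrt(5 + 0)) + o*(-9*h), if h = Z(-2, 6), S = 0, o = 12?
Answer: 1300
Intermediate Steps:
Z(j, v) = j*v
b(O) = 4 (b(O) = (2 + 0)**2 = 2**2 = 4)
h = -12 (h = -2*6 = -12)
b(sqrt(5 + 0)) + o*(-9*h) = 4 + 12*(-9*(-12)) = 4 + 12*108 = 4 + 1296 = 1300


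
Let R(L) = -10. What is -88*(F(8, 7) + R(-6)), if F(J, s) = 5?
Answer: 440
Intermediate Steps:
-88*(F(8, 7) + R(-6)) = -88*(5 - 10) = -88*(-5) = 440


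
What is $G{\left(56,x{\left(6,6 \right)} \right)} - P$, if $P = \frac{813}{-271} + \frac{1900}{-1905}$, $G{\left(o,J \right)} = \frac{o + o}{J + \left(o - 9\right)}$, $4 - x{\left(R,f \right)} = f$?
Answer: $\frac{37069}{5715} \approx 6.4863$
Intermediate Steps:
$x{\left(R,f \right)} = 4 - f$
$G{\left(o,J \right)} = \frac{2 o}{-9 + J + o}$ ($G{\left(o,J \right)} = \frac{2 o}{J + \left(-9 + o\right)} = \frac{2 o}{-9 + J + o}$)
$P = - \frac{1523}{381}$ ($P = 813 \left(- \frac{1}{271}\right) + 1900 \left(- \frac{1}{1905}\right) = -3 - \frac{380}{381} = - \frac{1523}{381} \approx -3.9974$)
$G{\left(56,x{\left(6,6 \right)} \right)} - P = 2 \cdot 56 \frac{1}{-9 + \left(4 - 6\right) + 56} - - \frac{1523}{381} = 2 \cdot 56 \frac{1}{-9 + \left(4 - 6\right) + 56} + \frac{1523}{381} = 2 \cdot 56 \frac{1}{-9 - 2 + 56} + \frac{1523}{381} = 2 \cdot 56 \cdot \frac{1}{45} + \frac{1523}{381} = \frac{112}{45} + \frac{1523}{381} = \frac{37069}{5715}$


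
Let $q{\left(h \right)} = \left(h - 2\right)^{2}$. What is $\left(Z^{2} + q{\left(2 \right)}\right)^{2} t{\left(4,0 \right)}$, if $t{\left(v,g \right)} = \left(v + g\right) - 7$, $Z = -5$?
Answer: $-1875$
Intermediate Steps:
$q{\left(h \right)} = \left(-2 + h\right)^{2}$
$t{\left(v,g \right)} = -7 + g + v$ ($t{\left(v,g \right)} = \left(g + v\right) - 7 = -7 + g + v$)
$\left(Z^{2} + q{\left(2 \right)}\right)^{2} t{\left(4,0 \right)} = \left(\left(-5\right)^{2} + \left(-2 + 2\right)^{2}\right)^{2} \left(-7 + 0 + 4\right) = \left(25 + 0^{2}\right)^{2} \left(-3\right) = \left(25 + 0\right)^{2} \left(-3\right) = 25^{2} \left(-3\right) = 625 \left(-3\right) = -1875$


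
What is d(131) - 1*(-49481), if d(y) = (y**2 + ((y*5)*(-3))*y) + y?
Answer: -190642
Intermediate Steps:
d(y) = y - 14*y**2 (d(y) = (y**2 + ((5*y)*(-3))*y) + y = (y**2 + (-15*y)*y) + y = (y**2 - 15*y**2) + y = -14*y**2 + y = y - 14*y**2)
d(131) - 1*(-49481) = 131*(1 - 14*131) - 1*(-49481) = 131*(1 - 1834) + 49481 = 131*(-1833) + 49481 = -240123 + 49481 = -190642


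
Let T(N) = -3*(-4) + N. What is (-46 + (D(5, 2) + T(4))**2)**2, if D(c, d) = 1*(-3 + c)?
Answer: 77284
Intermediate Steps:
D(c, d) = -3 + c
T(N) = 12 + N
(-46 + (D(5, 2) + T(4))**2)**2 = (-46 + ((-3 + 5) + (12 + 4))**2)**2 = (-46 + (2 + 16)**2)**2 = (-46 + 18**2)**2 = (-46 + 324)**2 = 278**2 = 77284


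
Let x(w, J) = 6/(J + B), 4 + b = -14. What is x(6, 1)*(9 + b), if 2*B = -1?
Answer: -108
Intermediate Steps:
b = -18 (b = -4 - 14 = -18)
B = -½ (B = (½)*(-1) = -½ ≈ -0.50000)
x(w, J) = 6/(-½ + J) (x(w, J) = 6/(J - ½) = 6/(-½ + J))
x(6, 1)*(9 + b) = (12/(-1 + 2*1))*(9 - 18) = (12/(-1 + 2))*(-9) = (12/1)*(-9) = (12*1)*(-9) = 12*(-9) = -108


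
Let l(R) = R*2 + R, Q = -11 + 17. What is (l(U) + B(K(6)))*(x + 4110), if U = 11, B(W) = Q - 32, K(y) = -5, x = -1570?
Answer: 17780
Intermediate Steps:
Q = 6
B(W) = -26 (B(W) = 6 - 32 = -26)
l(R) = 3*R (l(R) = 2*R + R = 3*R)
(l(U) + B(K(6)))*(x + 4110) = (3*11 - 26)*(-1570 + 4110) = (33 - 26)*2540 = 7*2540 = 17780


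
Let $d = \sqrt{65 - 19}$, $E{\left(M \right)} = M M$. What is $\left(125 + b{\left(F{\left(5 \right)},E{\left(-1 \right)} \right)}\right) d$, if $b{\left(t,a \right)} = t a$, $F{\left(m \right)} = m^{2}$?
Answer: $150 \sqrt{46} \approx 1017.3$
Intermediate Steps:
$E{\left(M \right)} = M^{2}$
$b{\left(t,a \right)} = a t$
$d = \sqrt{46} \approx 6.7823$
$\left(125 + b{\left(F{\left(5 \right)},E{\left(-1 \right)} \right)}\right) d = \left(125 + \left(-1\right)^{2} \cdot 5^{2}\right) \sqrt{46} = \left(125 + 1 \cdot 25\right) \sqrt{46} = \left(125 + 25\right) \sqrt{46} = 150 \sqrt{46}$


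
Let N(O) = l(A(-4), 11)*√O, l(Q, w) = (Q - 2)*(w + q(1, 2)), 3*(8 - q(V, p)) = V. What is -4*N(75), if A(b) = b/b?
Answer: 1120*√3/3 ≈ 646.63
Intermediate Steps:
q(V, p) = 8 - V/3
A(b) = 1
l(Q, w) = (-2 + Q)*(23/3 + w) (l(Q, w) = (Q - 2)*(w + (8 - ⅓*1)) = (-2 + Q)*(w + (8 - ⅓)) = (-2 + Q)*(w + 23/3) = (-2 + Q)*(23/3 + w))
N(O) = -56*√O/3 (N(O) = (-46/3 - 2*11 + (23/3)*1 + 1*11)*√O = (-46/3 - 22 + 23/3 + 11)*√O = -56*√O/3)
-4*N(75) = -(-224)*√75/3 = -(-224)*5*√3/3 = -(-1120)*√3/3 = 1120*√3/3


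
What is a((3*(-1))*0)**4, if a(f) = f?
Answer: 0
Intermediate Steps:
a((3*(-1))*0)**4 = ((3*(-1))*0)**4 = (-3*0)**4 = 0**4 = 0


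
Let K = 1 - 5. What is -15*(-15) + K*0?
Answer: 225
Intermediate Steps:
K = -4
-15*(-15) + K*0 = -15*(-15) - 4*0 = 225 + 0 = 225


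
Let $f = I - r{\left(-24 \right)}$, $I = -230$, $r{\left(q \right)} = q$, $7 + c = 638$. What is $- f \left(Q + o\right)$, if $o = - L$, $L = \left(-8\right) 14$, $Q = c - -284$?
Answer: $211562$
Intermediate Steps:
$c = 631$ ($c = -7 + 638 = 631$)
$Q = 915$ ($Q = 631 - -284 = 631 + 284 = 915$)
$L = -112$
$f = -206$ ($f = -230 - -24 = -230 + 24 = -206$)
$o = 112$ ($o = \left(-1\right) \left(-112\right) = 112$)
$- f \left(Q + o\right) = \left(-1\right) \left(-206\right) \left(915 + 112\right) = 206 \cdot 1027 = 211562$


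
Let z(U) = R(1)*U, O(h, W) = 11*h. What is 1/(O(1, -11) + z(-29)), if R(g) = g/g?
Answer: -1/18 ≈ -0.055556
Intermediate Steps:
R(g) = 1
z(U) = U (z(U) = 1*U = U)
1/(O(1, -11) + z(-29)) = 1/(11*1 - 29) = 1/(11 - 29) = 1/(-18) = -1/18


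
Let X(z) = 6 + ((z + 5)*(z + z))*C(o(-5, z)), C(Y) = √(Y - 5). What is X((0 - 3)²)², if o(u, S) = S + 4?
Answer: 508068 + 6048*√2 ≈ 5.1662e+5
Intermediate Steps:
o(u, S) = 4 + S
C(Y) = √(-5 + Y)
X(z) = 6 + 2*z*√(-1 + z)*(5 + z) (X(z) = 6 + ((z + 5)*(z + z))*√(-5 + (4 + z)) = 6 + ((5 + z)*(2*z))*√(-1 + z) = 6 + (2*z*(5 + z))*√(-1 + z) = 6 + 2*z*√(-1 + z)*(5 + z))
X((0 - 3)²)² = (6 + 2*((0 - 3)²)²*√(-1 + (0 - 3)²) + 10*(0 - 3)²*√(-1 + (0 - 3)²))² = (6 + 2*((-3)²)²*√(-1 + (-3)²) + 10*(-3)²*√(-1 + (-3)²))² = (6 + 2*9²*√(-1 + 9) + 10*9*√(-1 + 9))² = (6 + 2*81*√8 + 10*9*√8)² = (6 + 2*81*(2*√2) + 10*9*(2*√2))² = (6 + 324*√2 + 180*√2)² = (6 + 504*√2)²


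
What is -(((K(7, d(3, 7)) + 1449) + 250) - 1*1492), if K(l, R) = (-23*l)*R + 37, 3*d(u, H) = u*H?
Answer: 883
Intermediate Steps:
d(u, H) = H*u/3 (d(u, H) = (u*H)/3 = (H*u)/3 = H*u/3)
K(l, R) = 37 - 23*R*l (K(l, R) = -23*R*l + 37 = 37 - 23*R*l)
-(((K(7, d(3, 7)) + 1449) + 250) - 1*1492) = -((((37 - 23*(⅓)*7*3*7) + 1449) + 250) - 1*1492) = -((((37 - 23*7*7) + 1449) + 250) - 1492) = -((((37 - 1127) + 1449) + 250) - 1492) = -(((-1090 + 1449) + 250) - 1492) = -((359 + 250) - 1492) = -(609 - 1492) = -1*(-883) = 883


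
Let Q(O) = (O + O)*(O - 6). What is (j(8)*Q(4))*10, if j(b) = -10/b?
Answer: 200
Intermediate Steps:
Q(O) = 2*O*(-6 + O) (Q(O) = (2*O)*(-6 + O) = 2*O*(-6 + O))
(j(8)*Q(4))*10 = ((-10/8)*(2*4*(-6 + 4)))*10 = ((-10*1/8)*(2*4*(-2)))*10 = -5/4*(-16)*10 = 20*10 = 200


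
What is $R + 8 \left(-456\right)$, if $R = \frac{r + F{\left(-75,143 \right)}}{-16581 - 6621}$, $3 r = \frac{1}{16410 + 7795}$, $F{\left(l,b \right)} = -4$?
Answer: $- \frac{6146198372581}{1684813230} \approx -3648.0$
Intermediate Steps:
$r = \frac{1}{72615}$ ($r = \frac{1}{3 \left(16410 + 7795\right)} = \frac{1}{3 \cdot 24205} = \frac{1}{3} \cdot \frac{1}{24205} = \frac{1}{72615} \approx 1.3771 \cdot 10^{-5}$)
$R = \frac{290459}{1684813230}$ ($R = \frac{\frac{1}{72615} - 4}{-16581 - 6621} = - \frac{290459}{72615 \left(-23202\right)} = \left(- \frac{290459}{72615}\right) \left(- \frac{1}{23202}\right) = \frac{290459}{1684813230} \approx 0.0001724$)
$R + 8 \left(-456\right) = \frac{290459}{1684813230} + 8 \left(-456\right) = \frac{290459}{1684813230} - 3648 = - \frac{6146198372581}{1684813230}$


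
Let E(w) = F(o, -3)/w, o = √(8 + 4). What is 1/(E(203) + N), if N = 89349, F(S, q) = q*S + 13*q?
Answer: 102277084/9138335529021 + 203*√3/54830013174126 ≈ 1.1192e-5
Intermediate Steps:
o = 2*√3 (o = √12 = 2*√3 ≈ 3.4641)
F(S, q) = 13*q + S*q (F(S, q) = S*q + 13*q = 13*q + S*q)
E(w) = (-39 - 6*√3)/w (E(w) = (-3*(13 + 2*√3))/w = (-39 - 6*√3)/w)
1/(E(203) + N) = 1/(3*(-13 - 2*√3)/203 + 89349) = 1/(3*(1/203)*(-13 - 2*√3) + 89349) = 1/((-39/203 - 6*√3/203) + 89349) = 1/(18137808/203 - 6*√3/203)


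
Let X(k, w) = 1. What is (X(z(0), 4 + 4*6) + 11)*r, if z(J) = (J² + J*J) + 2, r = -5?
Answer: -60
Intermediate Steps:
z(J) = 2 + 2*J² (z(J) = (J² + J²) + 2 = 2*J² + 2 = 2 + 2*J²)
(X(z(0), 4 + 4*6) + 11)*r = (1 + 11)*(-5) = 12*(-5) = -60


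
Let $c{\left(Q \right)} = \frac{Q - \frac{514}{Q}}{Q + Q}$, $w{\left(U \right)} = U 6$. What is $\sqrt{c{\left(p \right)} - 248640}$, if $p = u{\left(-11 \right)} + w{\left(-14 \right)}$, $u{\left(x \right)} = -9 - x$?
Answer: $\frac{i \sqrt{1671852255}}{82} \approx 498.64 i$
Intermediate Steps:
$w{\left(U \right)} = 6 U$
$p = -82$ ($p = \left(-9 - -11\right) + 6 \left(-14\right) = \left(-9 + 11\right) - 84 = 2 - 84 = -82$)
$c{\left(Q \right)} = \frac{Q - \frac{514}{Q}}{2 Q}$
$\sqrt{c{\left(p \right)} - 248640} = \sqrt{\left(\frac{1}{2} - \frac{257}{6724}\right) - 248640} = \sqrt{\frac{3105}{6724} - 248640} = \sqrt{- \frac{1671852255}{6724}} = \frac{i \sqrt{1671852255}}{82}$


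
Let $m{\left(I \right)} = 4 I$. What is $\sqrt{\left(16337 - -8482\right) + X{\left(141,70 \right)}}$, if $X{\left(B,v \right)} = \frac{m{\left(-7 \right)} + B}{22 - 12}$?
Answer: $\frac{\sqrt{2483030}}{10} \approx 157.58$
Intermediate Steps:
$X{\left(B,v \right)} = - \frac{14}{5} + \frac{B}{10}$ ($X{\left(B,v \right)} = \frac{4 \left(-7\right) + B}{22 - 12} = \frac{-28 + B}{10} = \left(-28 + B\right) \frac{1}{10} = - \frac{14}{5} + \frac{B}{10}$)
$\sqrt{\left(16337 - -8482\right) + X{\left(141,70 \right)}} = \sqrt{\left(16337 - -8482\right) + \left(- \frac{14}{5} + \frac{1}{10} \cdot 141\right)} = \sqrt{\left(16337 + 8482\right) + \left(- \frac{14}{5} + \frac{141}{10}\right)} = \sqrt{24819 + \frac{113}{10}} = \sqrt{\frac{248303}{10}} = \frac{\sqrt{2483030}}{10}$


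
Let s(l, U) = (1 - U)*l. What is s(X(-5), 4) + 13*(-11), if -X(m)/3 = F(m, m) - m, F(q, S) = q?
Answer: -143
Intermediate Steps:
X(m) = 0 (X(m) = -3*(m - m) = -3*0 = 0)
s(l, U) = l*(1 - U)
s(X(-5), 4) + 13*(-11) = 0*(1 - 1*4) + 13*(-11) = 0*(1 - 4) - 143 = 0*(-3) - 143 = 0 - 143 = -143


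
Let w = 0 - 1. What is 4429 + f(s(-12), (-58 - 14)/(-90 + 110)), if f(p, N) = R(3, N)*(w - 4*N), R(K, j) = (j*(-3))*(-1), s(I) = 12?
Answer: 107107/25 ≈ 4284.3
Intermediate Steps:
R(K, j) = 3*j (R(K, j) = -3*j*(-1) = 3*j)
w = -1
f(p, N) = 3*N*(-1 - 4*N) (f(p, N) = (3*N)*(-1 - 4*N) = 3*N*(-1 - 4*N))
4429 + f(s(-12), (-58 - 14)/(-90 + 110)) = 4429 - 3*(-58 - 14)/(-90 + 110)*(1 + 4*((-58 - 14)/(-90 + 110))) = 4429 - 3*(-72/20)*(1 + 4*(-72/20)) = 4429 - 3*(-72*1/20)*(1 + 4*(-72*1/20)) = 4429 - 3*(-18/5)*(1 + 4*(-18/5)) = 4429 - 3*(-18/5)*(1 - 72/5) = 4429 - 3*(-18/5)*(-67/5) = 4429 - 3618/25 = 107107/25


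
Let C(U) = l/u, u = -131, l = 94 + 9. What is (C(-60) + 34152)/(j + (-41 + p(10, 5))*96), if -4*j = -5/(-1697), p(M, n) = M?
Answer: -30368215492/2646343183 ≈ -11.476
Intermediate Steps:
l = 103
j = -5/6788 (j = -(-5)/(4*(-1697)) = -(-1)*(-5)/6788 = -1/4*5/1697 = -5/6788 ≈ -0.00073659)
C(U) = -103/131 (C(U) = 103/(-131) = 103*(-1/131) = -103/131)
(C(-60) + 34152)/(j + (-41 + p(10, 5))*96) = (-103/131 + 34152)/(-5/6788 + (-41 + 10)*96) = 4473809/(131*(-5/6788 - 31*96)) = 4473809/(131*(-5/6788 - 2976)) = 4473809/(131*(-20201093/6788)) = (4473809/131)*(-6788/20201093) = -30368215492/2646343183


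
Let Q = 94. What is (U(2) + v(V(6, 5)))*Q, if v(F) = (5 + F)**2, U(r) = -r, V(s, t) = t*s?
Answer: 114962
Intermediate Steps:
V(s, t) = s*t
(U(2) + v(V(6, 5)))*Q = (-1*2 + (5 + 6*5)**2)*94 = (-2 + (5 + 30)**2)*94 = (-2 + 35**2)*94 = (-2 + 1225)*94 = 1223*94 = 114962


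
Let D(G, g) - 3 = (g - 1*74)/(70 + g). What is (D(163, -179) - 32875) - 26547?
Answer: -6476418/109 ≈ -59417.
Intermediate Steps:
D(G, g) = 3 + (-74 + g)/(70 + g) (D(G, g) = 3 + (g - 1*74)/(70 + g) = 3 + (g - 74)/(70 + g) = 3 + (-74 + g)/(70 + g))
(D(163, -179) - 32875) - 26547 = (4*(34 - 179)/(70 - 179) - 32875) - 26547 = (4*(-145)/(-109) - 32875) - 26547 = (4*(-1/109)*(-145) - 32875) - 26547 = (580/109 - 32875) - 26547 = -3582795/109 - 26547 = -6476418/109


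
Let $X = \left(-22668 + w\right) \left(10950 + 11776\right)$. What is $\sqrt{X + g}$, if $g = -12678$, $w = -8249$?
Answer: $2 i \sqrt{175658105} \approx 26507.0 i$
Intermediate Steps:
$X = -702619742$ ($X = \left(-22668 - 8249\right) \left(10950 + 11776\right) = \left(-30917\right) 22726 = -702619742$)
$\sqrt{X + g} = \sqrt{-702619742 - 12678} = \sqrt{-702632420} = 2 i \sqrt{175658105}$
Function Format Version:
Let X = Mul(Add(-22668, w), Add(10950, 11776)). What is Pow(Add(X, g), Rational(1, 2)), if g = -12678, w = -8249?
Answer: Mul(2, I, Pow(175658105, Rational(1, 2))) ≈ Mul(26507., I)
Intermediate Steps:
X = -702619742 (X = Mul(Add(-22668, -8249), Add(10950, 11776)) = Mul(-30917, 22726) = -702619742)
Pow(Add(X, g), Rational(1, 2)) = Pow(Add(-702619742, -12678), Rational(1, 2)) = Pow(-702632420, Rational(1, 2)) = Mul(2, I, Pow(175658105, Rational(1, 2)))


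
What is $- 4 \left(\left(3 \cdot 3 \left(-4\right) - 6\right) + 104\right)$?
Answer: $-248$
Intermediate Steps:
$- 4 \left(\left(3 \cdot 3 \left(-4\right) - 6\right) + 104\right) = - 4 \left(\left(3 \left(-12\right) - 6\right) + 104\right) = - 4 \left(\left(-36 - 6\right) + 104\right) = - 4 \left(-42 + 104\right) = \left(-4\right) 62 = -248$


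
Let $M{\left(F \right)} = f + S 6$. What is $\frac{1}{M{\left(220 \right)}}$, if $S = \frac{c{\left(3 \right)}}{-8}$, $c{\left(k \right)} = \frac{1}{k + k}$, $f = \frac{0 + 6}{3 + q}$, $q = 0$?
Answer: $\frac{8}{15} \approx 0.53333$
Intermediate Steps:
$f = 2$ ($f = \frac{0 + 6}{3 + 0} = \frac{6}{3} = 6 \cdot \frac{1}{3} = 2$)
$c{\left(k \right)} = \frac{1}{2 k}$
$S = - \frac{1}{48}$ ($S = \frac{\frac{1}{2} \cdot \frac{1}{3}}{-8} = \frac{1}{2} \cdot \frac{1}{3} \left(- \frac{1}{8}\right) = \frac{1}{6} \left(- \frac{1}{8}\right) = - \frac{1}{48} \approx -0.020833$)
$M{\left(F \right)} = \frac{15}{8}$ ($M{\left(F \right)} = 2 - \frac{1}{8} = \frac{15}{8}$)
$\frac{1}{M{\left(220 \right)}} = \frac{1}{\frac{15}{8}} = \frac{8}{15}$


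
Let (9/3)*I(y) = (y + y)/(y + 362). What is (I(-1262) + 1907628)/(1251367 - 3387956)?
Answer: -183949933/206028225 ≈ -0.89284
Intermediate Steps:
I(y) = 2*y/(3*(362 + y)) (I(y) = ((y + y)/(y + 362))/3 = ((2*y)/(362 + y))/3 = (2*y/(362 + y))/3 = 2*y/(3*(362 + y)))
(I(-1262) + 1907628)/(1251367 - 3387956) = ((2/3)*(-1262)/(362 - 1262) + 1907628)/(1251367 - 3387956) = ((2/3)*(-1262)/(-900) + 1907628)/(-2136589) = ((2/3)*(-1262)*(-1/900) + 1907628)*(-1/2136589) = (631/675 + 1907628)*(-1/2136589) = (1287649531/675)*(-1/2136589) = -183949933/206028225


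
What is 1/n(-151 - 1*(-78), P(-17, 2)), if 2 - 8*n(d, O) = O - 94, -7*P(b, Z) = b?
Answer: 56/655 ≈ 0.085496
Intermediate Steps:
P(b, Z) = -b/7
n(d, O) = 12 - O/8 (n(d, O) = ¼ - (O - 94)/8 = ¼ - (-94 + O)/8 = ¼ + (47/4 - O/8) = 12 - O/8)
1/n(-151 - 1*(-78), P(-17, 2)) = 1/(12 - (-1)*(-17)/56) = 1/(12 - ⅛*17/7) = 1/(12 - 17/56) = 1/(655/56) = 56/655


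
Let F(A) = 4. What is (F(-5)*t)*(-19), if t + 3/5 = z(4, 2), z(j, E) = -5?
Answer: 2128/5 ≈ 425.60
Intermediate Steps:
t = -28/5 (t = -⅗ - 5 = -28/5 ≈ -5.6000)
(F(-5)*t)*(-19) = (4*(-28/5))*(-19) = -112/5*(-19) = 2128/5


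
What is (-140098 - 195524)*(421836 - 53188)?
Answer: -123726379056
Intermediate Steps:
(-140098 - 195524)*(421836 - 53188) = -335622*368648 = -123726379056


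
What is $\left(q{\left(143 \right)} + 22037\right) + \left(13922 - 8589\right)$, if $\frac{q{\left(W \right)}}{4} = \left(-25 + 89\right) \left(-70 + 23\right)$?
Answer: $15338$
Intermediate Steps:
$q{\left(W \right)} = -12032$ ($q{\left(W \right)} = 4 \left(-25 + 89\right) \left(-70 + 23\right) = 4 \cdot 64 \left(-47\right) = 4 \left(-3008\right) = -12032$)
$\left(q{\left(143 \right)} + 22037\right) + \left(13922 - 8589\right) = \left(-12032 + 22037\right) + \left(13922 - 8589\right) = 10005 + 5333 = 15338$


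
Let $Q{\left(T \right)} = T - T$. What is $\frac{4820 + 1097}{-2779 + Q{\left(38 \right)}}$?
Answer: $- \frac{5917}{2779} \approx -2.1292$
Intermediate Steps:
$Q{\left(T \right)} = 0$
$\frac{4820 + 1097}{-2779 + Q{\left(38 \right)}} = \frac{4820 + 1097}{-2779 + 0} = \frac{5917}{-2779} = 5917 \left(- \frac{1}{2779}\right) = - \frac{5917}{2779}$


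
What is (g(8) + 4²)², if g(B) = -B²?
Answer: 2304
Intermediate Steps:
(g(8) + 4²)² = (-1*8² + 4²)² = (-1*64 + 16)² = (-64 + 16)² = (-48)² = 2304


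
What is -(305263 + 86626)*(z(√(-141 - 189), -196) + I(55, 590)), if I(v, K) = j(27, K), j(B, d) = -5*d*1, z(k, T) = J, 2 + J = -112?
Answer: 1200747896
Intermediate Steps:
J = -114 (J = -2 - 112 = -114)
z(k, T) = -114
j(B, d) = -5*d
I(v, K) = -5*K
-(305263 + 86626)*(z(√(-141 - 189), -196) + I(55, 590)) = -(305263 + 86626)*(-114 - 5*590) = -391889*(-114 - 2950) = -391889*(-3064) = -1*(-1200747896) = 1200747896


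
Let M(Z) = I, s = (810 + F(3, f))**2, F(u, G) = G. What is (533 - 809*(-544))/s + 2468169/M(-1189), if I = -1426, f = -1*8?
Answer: -793453918261/458604452 ≈ -1730.1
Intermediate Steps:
f = -8
s = 643204 (s = (810 - 8)**2 = 802**2 = 643204)
M(Z) = -1426
(533 - 809*(-544))/s + 2468169/M(-1189) = (533 - 809*(-544))/643204 + 2468169/(-1426) = (533 + 440096)*(1/643204) + 2468169*(-1/1426) = 440629*(1/643204) - 2468169/1426 = 440629/643204 - 2468169/1426 = -793453918261/458604452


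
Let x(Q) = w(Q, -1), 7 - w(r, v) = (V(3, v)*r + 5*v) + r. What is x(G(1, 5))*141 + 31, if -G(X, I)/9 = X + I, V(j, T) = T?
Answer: 1723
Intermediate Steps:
G(X, I) = -9*I - 9*X (G(X, I) = -9*(X + I) = -9*(I + X) = -9*I - 9*X)
w(r, v) = 7 - r - 5*v - r*v (w(r, v) = 7 - ((v*r + 5*v) + r) = 7 - ((r*v + 5*v) + r) = 7 - ((5*v + r*v) + r) = 7 - (r + 5*v + r*v) = 7 + (-r - 5*v - r*v) = 7 - r - 5*v - r*v)
x(Q) = 12 (x(Q) = 7 - Q - 5*(-1) - 1*Q*(-1) = 7 - Q + 5 + Q = 12)
x(G(1, 5))*141 + 31 = 12*141 + 31 = 1692 + 31 = 1723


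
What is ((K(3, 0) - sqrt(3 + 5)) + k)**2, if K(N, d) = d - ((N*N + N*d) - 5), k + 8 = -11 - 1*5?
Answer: 792 + 112*sqrt(2) ≈ 950.39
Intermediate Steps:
k = -24 (k = -8 + (-11 - 1*5) = -8 + (-11 - 5) = -8 - 16 = -24)
K(N, d) = 5 + d - N**2 - N*d (K(N, d) = d - ((N**2 + N*d) - 5) = d - (-5 + N**2 + N*d) = d + (5 - N**2 - N*d) = 5 + d - N**2 - N*d)
((K(3, 0) - sqrt(3 + 5)) + k)**2 = (((5 + 0 - 1*3**2 - 1*3*0) - sqrt(3 + 5)) - 24)**2 = (((5 + 0 - 1*9 + 0) - sqrt(8)) - 24)**2 = (((5 + 0 - 9 + 0) - 2*sqrt(2)) - 24)**2 = ((-4 - 2*sqrt(2)) - 24)**2 = (-28 - 2*sqrt(2))**2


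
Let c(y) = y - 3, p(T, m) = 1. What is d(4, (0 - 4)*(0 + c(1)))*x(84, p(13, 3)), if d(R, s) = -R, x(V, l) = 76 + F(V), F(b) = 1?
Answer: -308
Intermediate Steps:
c(y) = -3 + y
x(V, l) = 77 (x(V, l) = 76 + 1 = 77)
d(4, (0 - 4)*(0 + c(1)))*x(84, p(13, 3)) = -1*4*77 = -4*77 = -308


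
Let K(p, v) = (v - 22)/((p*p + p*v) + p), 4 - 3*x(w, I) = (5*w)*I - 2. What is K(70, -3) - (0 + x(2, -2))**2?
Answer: -643597/8568 ≈ -75.116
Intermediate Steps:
x(w, I) = 2 - 5*I*w/3 (x(w, I) = 4/3 - ((5*w)*I - 2)/3 = 4/3 - (5*I*w - 2)/3 = 4/3 - (-2 + 5*I*w)/3 = 4/3 + (2/3 - 5*I*w/3) = 2 - 5*I*w/3)
K(p, v) = (-22 + v)/(p + p**2 + p*v) (K(p, v) = (-22 + v)/((p**2 + p*v) + p) = (-22 + v)/(p + p**2 + p*v))
K(70, -3) - (0 + x(2, -2))**2 = (-22 - 3)/(70*(1 + 70 - 3)) - (0 + (2 - 5/3*(-2)*2))**2 = (1/70)*(-25)/68 - (0 + (2 + 20/3))**2 = (1/70)*(1/68)*(-25) - (0 + 26/3)**2 = -5/952 - (26/3)**2 = -5/952 - 1*676/9 = -5/952 - 676/9 = -643597/8568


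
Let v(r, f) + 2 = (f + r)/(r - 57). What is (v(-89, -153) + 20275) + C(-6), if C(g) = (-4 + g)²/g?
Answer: 4436500/219 ≈ 20258.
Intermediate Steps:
v(r, f) = -2 + (f + r)/(-57 + r) (v(r, f) = -2 + (f + r)/(r - 57) = -2 + (f + r)/(-57 + r))
C(g) = (-4 + g)²/g
(v(-89, -153) + 20275) + C(-6) = ((114 - 153 - 1*(-89))/(-57 - 89) + 20275) + (-4 - 6)²/(-6) = ((114 - 153 + 89)/(-146) + 20275) - ⅙*(-10)² = (-1/146*50 + 20275) - ⅙*100 = (-25/73 + 20275) - 50/3 = 1480050/73 - 50/3 = 4436500/219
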